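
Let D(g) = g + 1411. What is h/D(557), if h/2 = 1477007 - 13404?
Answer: 1463603/984 ≈ 1487.4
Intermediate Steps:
D(g) = 1411 + g
h = 2927206 (h = 2*(1477007 - 13404) = 2*1463603 = 2927206)
h/D(557) = 2927206/(1411 + 557) = 2927206/1968 = 2927206*(1/1968) = 1463603/984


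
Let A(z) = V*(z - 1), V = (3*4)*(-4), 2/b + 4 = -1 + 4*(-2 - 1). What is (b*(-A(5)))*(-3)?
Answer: 1152/17 ≈ 67.765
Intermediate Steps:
b = -2/17 (b = 2/(-4 + (-1 + 4*(-2 - 1))) = 2/(-4 + (-1 + 4*(-3))) = 2/(-4 + (-1 - 12)) = 2/(-4 - 13) = 2/(-17) = 2*(-1/17) = -2/17 ≈ -0.11765)
V = -48 (V = 12*(-4) = -48)
A(z) = 48 - 48*z (A(z) = -48*(z - 1) = -48*(-1 + z) = 48 - 48*z)
(b*(-A(5)))*(-3) = -(-2)*(48 - 48*5)/17*(-3) = -(-2)*(48 - 240)/17*(-3) = -(-2)*(-192)/17*(-3) = -2/17*192*(-3) = -384/17*(-3) = 1152/17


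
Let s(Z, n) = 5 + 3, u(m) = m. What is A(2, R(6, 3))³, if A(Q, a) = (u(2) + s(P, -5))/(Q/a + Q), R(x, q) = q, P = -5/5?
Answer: 3375/64 ≈ 52.734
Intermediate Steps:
P = -1 (P = -5*⅕ = -1)
s(Z, n) = 8
A(Q, a) = 10/(Q + Q/a) (A(Q, a) = (2 + 8)/(Q/a + Q) = 10/(Q + Q/a))
A(2, R(6, 3))³ = (10*3/(2*(1 + 3)))³ = (10*3*(½)/4)³ = (10*3*(½)*(¼))³ = (15/4)³ = 3375/64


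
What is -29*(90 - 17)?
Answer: -2117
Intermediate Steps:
-29*(90 - 17) = -29*73 = -2117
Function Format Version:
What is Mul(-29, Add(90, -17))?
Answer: -2117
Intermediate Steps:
Mul(-29, Add(90, -17)) = Mul(-29, 73) = -2117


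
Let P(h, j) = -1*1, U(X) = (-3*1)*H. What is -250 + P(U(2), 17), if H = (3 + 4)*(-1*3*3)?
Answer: -251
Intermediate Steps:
H = -63 (H = 7*(-3*3) = 7*(-9) = -63)
U(X) = 189 (U(X) = -3*1*(-63) = -3*(-63) = 189)
P(h, j) = -1
-250 + P(U(2), 17) = -250 - 1 = -251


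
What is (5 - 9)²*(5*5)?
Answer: 400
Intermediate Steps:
(5 - 9)²*(5*5) = (-4)²*25 = 16*25 = 400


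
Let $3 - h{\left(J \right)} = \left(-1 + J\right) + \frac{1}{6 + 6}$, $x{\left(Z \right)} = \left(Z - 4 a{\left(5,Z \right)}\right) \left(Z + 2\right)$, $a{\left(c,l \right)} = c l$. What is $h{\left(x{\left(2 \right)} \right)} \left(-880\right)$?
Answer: $- \frac{411620}{3} \approx -1.3721 \cdot 10^{5}$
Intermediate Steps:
$x{\left(Z \right)} = - 19 Z \left(2 + Z\right)$ ($x{\left(Z \right)} = \left(Z - 4 \cdot 5 Z\right) \left(Z + 2\right) = \left(Z - 20 Z\right) \left(2 + Z\right) = - 19 Z \left(2 + Z\right)$)
$h{\left(J \right)} = \frac{47}{12} - J$ ($h{\left(J \right)} = 3 - \left(\left(-1 + J\right) + \frac{1}{6 + 6}\right) = 3 - \left(\left(-1 + J\right) + \frac{1}{12}\right) = 3 - \left(- \frac{11}{12} + J\right) = \frac{47}{12} - J$)
$h{\left(x{\left(2 \right)} \right)} \left(-880\right) = \left(\frac{47}{12} - 19 \cdot 2 \left(-2 - 2\right)\right) \left(-880\right) = \left(\frac{47}{12} - 19 \cdot 2 \left(-4\right)\right) \left(-880\right) = \left(\frac{47}{12} - -152\right) \left(-880\right) = \left(\frac{47}{12} + 152\right) \left(-880\right) = \frac{1871}{12} \left(-880\right) = - \frac{411620}{3}$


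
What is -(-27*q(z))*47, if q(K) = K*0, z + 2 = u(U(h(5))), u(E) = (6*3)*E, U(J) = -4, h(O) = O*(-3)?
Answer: 0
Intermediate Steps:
h(O) = -3*O
u(E) = 18*E
z = -74 (z = -2 + 18*(-4) = -2 - 72 = -74)
q(K) = 0
-(-27*q(z))*47 = -(-27*0)*47 = -0*47 = -1*0 = 0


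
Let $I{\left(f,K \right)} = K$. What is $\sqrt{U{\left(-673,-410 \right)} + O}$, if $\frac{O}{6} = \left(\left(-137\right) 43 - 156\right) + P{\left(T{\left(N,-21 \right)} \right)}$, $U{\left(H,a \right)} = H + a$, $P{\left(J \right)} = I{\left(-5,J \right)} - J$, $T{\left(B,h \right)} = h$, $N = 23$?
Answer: $i \sqrt{37365} \approx 193.3 i$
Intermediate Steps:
$P{\left(J \right)} = 0$ ($P{\left(J \right)} = J - J = 0$)
$O = -36282$ ($O = 6 \left(\left(\left(-137\right) 43 - 156\right) + 0\right) = 6 \left(\left(-5891 - 156\right) + 0\right) = 6 \left(-6047 + 0\right) = 6 \left(-6047\right) = -36282$)
$\sqrt{U{\left(-673,-410 \right)} + O} = \sqrt{\left(-673 - 410\right) - 36282} = \sqrt{-1083 - 36282} = \sqrt{-37365} = i \sqrt{37365}$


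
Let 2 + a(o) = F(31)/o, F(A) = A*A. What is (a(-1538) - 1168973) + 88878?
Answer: -1661190147/1538 ≈ -1.0801e+6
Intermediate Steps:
F(A) = A**2
a(o) = -2 + 961/o (a(o) = -2 + 31**2/o = -2 + 961/o)
(a(-1538) - 1168973) + 88878 = ((-2 + 961/(-1538)) - 1168973) + 88878 = ((-2 + 961*(-1/1538)) - 1168973) + 88878 = ((-2 - 961/1538) - 1168973) + 88878 = (-4037/1538 - 1168973) + 88878 = -1797884511/1538 + 88878 = -1661190147/1538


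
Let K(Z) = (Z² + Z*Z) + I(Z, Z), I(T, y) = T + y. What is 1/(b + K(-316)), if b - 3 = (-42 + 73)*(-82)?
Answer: 1/196541 ≈ 5.0880e-6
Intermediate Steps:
b = -2539 (b = 3 + (-42 + 73)*(-82) = 3 + 31*(-82) = 3 - 2542 = -2539)
K(Z) = 2*Z + 2*Z² (K(Z) = (Z² + Z*Z) + (Z + Z) = (Z² + Z²) + 2*Z = 2*Z² + 2*Z = 2*Z + 2*Z²)
1/(b + K(-316)) = 1/(-2539 + 2*(-316)*(1 - 316)) = 1/(-2539 + 2*(-316)*(-315)) = 1/(-2539 + 199080) = 1/196541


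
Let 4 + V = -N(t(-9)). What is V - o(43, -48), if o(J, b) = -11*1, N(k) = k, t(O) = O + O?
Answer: 25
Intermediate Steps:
t(O) = 2*O
o(J, b) = -11
V = 14 (V = -4 - 2*(-9) = -4 - 1*(-18) = -4 + 18 = 14)
V - o(43, -48) = 14 - 1*(-11) = 14 + 11 = 25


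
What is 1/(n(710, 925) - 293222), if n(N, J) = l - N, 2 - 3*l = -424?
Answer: -1/293790 ≈ -3.4038e-6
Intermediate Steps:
l = 142 (l = ⅔ - ⅓*(-424) = ⅔ + 424/3 = 142)
n(N, J) = 142 - N
1/(n(710, 925) - 293222) = 1/((142 - 1*710) - 293222) = 1/((142 - 710) - 293222) = 1/(-568 - 293222) = 1/(-293790) = -1/293790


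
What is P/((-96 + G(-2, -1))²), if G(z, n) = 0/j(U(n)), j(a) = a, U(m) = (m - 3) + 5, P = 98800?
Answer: 6175/576 ≈ 10.720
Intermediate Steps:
U(m) = 2 + m (U(m) = (-3 + m) + 5 = 2 + m)
G(z, n) = 0 (G(z, n) = 0/(2 + n) = 0)
P/((-96 + G(-2, -1))²) = 98800/((-96 + 0)²) = 98800/((-96)²) = 98800/9216 = 98800*(1/9216) = 6175/576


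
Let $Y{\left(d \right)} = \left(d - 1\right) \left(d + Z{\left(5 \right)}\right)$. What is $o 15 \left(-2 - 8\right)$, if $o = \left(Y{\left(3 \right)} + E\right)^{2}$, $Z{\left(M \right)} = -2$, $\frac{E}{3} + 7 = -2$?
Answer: $-93750$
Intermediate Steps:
$E = -27$ ($E = -21 + 3 \left(-2\right) = -21 - 6 = -27$)
$Y{\left(d \right)} = \left(-1 + d\right) \left(-2 + d\right)$ ($Y{\left(d \right)} = \left(d - 1\right) \left(d - 2\right) = \left(-1 + d\right) \left(-2 + d\right)$)
$o = 625$ ($o = \left(\left(2 + 3^{2} - 9\right) - 27\right)^{2} = \left(\left(2 + 9 - 9\right) - 27\right)^{2} = \left(2 - 27\right)^{2} = \left(-25\right)^{2} = 625$)
$o 15 \left(-2 - 8\right) = 625 \cdot 15 \left(-2 - 8\right) = 625 \cdot 15 \left(-10\right) = 625 \left(-150\right) = -93750$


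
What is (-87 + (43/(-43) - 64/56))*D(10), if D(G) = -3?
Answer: 1872/7 ≈ 267.43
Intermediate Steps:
(-87 + (43/(-43) - 64/56))*D(10) = (-87 + (43/(-43) - 64/56))*(-3) = (-87 + (43*(-1/43) - 64*1/56))*(-3) = (-87 + (-1 - 8/7))*(-3) = (-87 - 15/7)*(-3) = -624/7*(-3) = 1872/7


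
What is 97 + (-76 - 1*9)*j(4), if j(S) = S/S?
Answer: 12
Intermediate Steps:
j(S) = 1
97 + (-76 - 1*9)*j(4) = 97 + (-76 - 1*9)*1 = 97 + (-76 - 9)*1 = 97 - 85*1 = 97 - 85 = 12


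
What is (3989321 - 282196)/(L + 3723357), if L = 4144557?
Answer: 3707125/7867914 ≈ 0.47117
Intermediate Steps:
(3989321 - 282196)/(L + 3723357) = (3989321 - 282196)/(4144557 + 3723357) = 3707125/7867914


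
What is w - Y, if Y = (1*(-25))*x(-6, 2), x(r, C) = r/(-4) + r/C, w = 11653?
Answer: 23231/2 ≈ 11616.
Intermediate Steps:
x(r, C) = -r/4 + r/C (x(r, C) = r*(-¼) + r/C = -r/4 + r/C)
Y = 75/2 (Y = (1*(-25))*(-¼*(-6) - 6/2) = -25*(3/2 - 6*½) = -25*(3/2 - 3) = -25*(-3/2) = 75/2 ≈ 37.500)
w - Y = 11653 - 1*75/2 = 11653 - 75/2 = 23231/2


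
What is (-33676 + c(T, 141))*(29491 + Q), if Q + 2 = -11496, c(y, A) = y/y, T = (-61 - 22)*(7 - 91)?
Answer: -605914275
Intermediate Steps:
T = 6972 (T = -83*(-84) = 6972)
c(y, A) = 1
Q = -11498 (Q = -2 - 11496 = -11498)
(-33676 + c(T, 141))*(29491 + Q) = (-33676 + 1)*(29491 - 11498) = -33675*17993 = -605914275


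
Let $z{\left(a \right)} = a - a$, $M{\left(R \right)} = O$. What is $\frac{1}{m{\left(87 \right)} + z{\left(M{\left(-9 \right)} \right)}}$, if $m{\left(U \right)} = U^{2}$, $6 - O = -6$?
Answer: $\frac{1}{7569} \approx 0.00013212$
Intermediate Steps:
$O = 12$ ($O = 6 - -6 = 6 + 6 = 12$)
$M{\left(R \right)} = 12$
$z{\left(a \right)} = 0$
$\frac{1}{m{\left(87 \right)} + z{\left(M{\left(-9 \right)} \right)}} = \frac{1}{87^{2} + 0} = \frac{1}{7569 + 0} = \frac{1}{7569}$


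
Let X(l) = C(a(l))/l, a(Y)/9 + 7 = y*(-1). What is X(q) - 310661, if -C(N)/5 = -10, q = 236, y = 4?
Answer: -36657973/118 ≈ -3.1066e+5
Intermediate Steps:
a(Y) = -99 (a(Y) = -63 + 9*(4*(-1)) = -63 + 9*(-4) = -63 - 36 = -99)
C(N) = 50 (C(N) = -5*(-10) = 50)
X(l) = 50/l
X(q) - 310661 = 50/236 - 310661 = 50*(1/236) - 310661 = 25/118 - 310661 = -36657973/118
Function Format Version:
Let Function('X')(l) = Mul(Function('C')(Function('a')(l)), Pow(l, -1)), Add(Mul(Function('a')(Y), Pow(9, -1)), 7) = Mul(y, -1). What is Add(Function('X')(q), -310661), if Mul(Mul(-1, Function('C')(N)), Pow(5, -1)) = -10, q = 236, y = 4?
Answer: Rational(-36657973, 118) ≈ -3.1066e+5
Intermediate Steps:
Function('a')(Y) = -99 (Function('a')(Y) = Add(-63, Mul(9, Mul(4, -1))) = Add(-63, Mul(9, -4)) = Add(-63, -36) = -99)
Function('C')(N) = 50 (Function('C')(N) = Mul(-5, -10) = 50)
Function('X')(l) = Mul(50, Pow(l, -1))
Add(Function('X')(q), -310661) = Add(Mul(50, Pow(236, -1)), -310661) = Add(Mul(50, Rational(1, 236)), -310661) = Add(Rational(25, 118), -310661) = Rational(-36657973, 118)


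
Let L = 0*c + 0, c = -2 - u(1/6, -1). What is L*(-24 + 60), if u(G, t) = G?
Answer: 0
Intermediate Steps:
c = -13/6 (c = -2 - 1/6 = -13/6 ≈ -2.1667)
L = 0 (L = 0*(-13/6) + 0 = 0 + 0 = 0)
L*(-24 + 60) = 0*(-24 + 60) = 0*36 = 0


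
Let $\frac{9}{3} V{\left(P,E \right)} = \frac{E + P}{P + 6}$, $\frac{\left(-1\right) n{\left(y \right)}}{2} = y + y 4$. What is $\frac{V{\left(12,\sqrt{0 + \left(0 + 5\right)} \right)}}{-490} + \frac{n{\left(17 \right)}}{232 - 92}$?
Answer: $- \frac{5357}{4410} - \frac{\sqrt{5}}{26460} \approx -1.2148$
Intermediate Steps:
$n{\left(y \right)} = - 10 y$ ($n{\left(y \right)} = - 2 \left(y + y 4\right) = - 2 \left(y + 4 y\right) = - 2 \cdot 5 y = - 10 y$)
$V{\left(P,E \right)} = \frac{E + P}{3 \left(6 + P\right)}$ ($V{\left(P,E \right)} = \frac{\left(E + P\right) \frac{1}{P + 6}}{3} = \frac{\left(E + P\right) \frac{1}{6 + P}}{3} = \frac{\frac{1}{6 + P} \left(E + P\right)}{3} = \frac{E + P}{3 \left(6 + P\right)}$)
$\frac{V{\left(12,\sqrt{0 + \left(0 + 5\right)} \right)}}{-490} + \frac{n{\left(17 \right)}}{232 - 92} = \frac{\frac{1}{3} \frac{1}{6 + 12} \left(\sqrt{0 + \left(0 + 5\right)} + 12\right)}{-490} + \frac{\left(-10\right) 17}{232 - 92} = \frac{\sqrt{0 + 5} + 12}{3 \cdot 18} \left(- \frac{1}{490}\right) - \frac{170}{232 - 92} = \frac{1}{3} \cdot \frac{1}{18} \left(\sqrt{5} + 12\right) \left(- \frac{1}{490}\right) - \frac{170}{140} = \frac{1}{3} \cdot \frac{1}{18} \left(12 + \sqrt{5}\right) \left(- \frac{1}{490}\right) - \frac{17}{14} = \left(\frac{2}{9} + \frac{\sqrt{5}}{54}\right) \left(- \frac{1}{490}\right) - \frac{17}{14} = \left(- \frac{1}{2205} - \frac{\sqrt{5}}{26460}\right) - \frac{17}{14} = - \frac{5357}{4410} - \frac{\sqrt{5}}{26460}$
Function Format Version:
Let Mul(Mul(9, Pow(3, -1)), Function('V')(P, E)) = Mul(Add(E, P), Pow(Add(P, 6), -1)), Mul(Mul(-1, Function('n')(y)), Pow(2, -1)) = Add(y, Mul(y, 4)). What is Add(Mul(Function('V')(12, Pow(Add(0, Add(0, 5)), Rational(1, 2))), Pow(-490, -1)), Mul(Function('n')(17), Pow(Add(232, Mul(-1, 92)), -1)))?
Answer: Add(Rational(-5357, 4410), Mul(Rational(-1, 26460), Pow(5, Rational(1, 2)))) ≈ -1.2148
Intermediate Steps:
Function('n')(y) = Mul(-10, y) (Function('n')(y) = Mul(-2, Add(y, Mul(y, 4))) = Mul(-2, Add(y, Mul(4, y))) = Mul(-2, Mul(5, y)) = Mul(-10, y))
Function('V')(P, E) = Mul(Rational(1, 3), Pow(Add(6, P), -1), Add(E, P)) (Function('V')(P, E) = Mul(Rational(1, 3), Mul(Add(E, P), Pow(Add(P, 6), -1))) = Mul(Rational(1, 3), Mul(Add(E, P), Pow(Add(6, P), -1))) = Mul(Rational(1, 3), Mul(Pow(Add(6, P), -1), Add(E, P))) = Mul(Rational(1, 3), Pow(Add(6, P), -1), Add(E, P)))
Add(Mul(Function('V')(12, Pow(Add(0, Add(0, 5)), Rational(1, 2))), Pow(-490, -1)), Mul(Function('n')(17), Pow(Add(232, Mul(-1, 92)), -1))) = Add(Mul(Mul(Rational(1, 3), Pow(Add(6, 12), -1), Add(Pow(Add(0, Add(0, 5)), Rational(1, 2)), 12)), Pow(-490, -1)), Mul(Mul(-10, 17), Pow(Add(232, Mul(-1, 92)), -1))) = Add(Mul(Mul(Rational(1, 3), Pow(18, -1), Add(Pow(Add(0, 5), Rational(1, 2)), 12)), Rational(-1, 490)), Mul(-170, Pow(Add(232, -92), -1))) = Add(Mul(Mul(Rational(1, 3), Rational(1, 18), Add(Pow(5, Rational(1, 2)), 12)), Rational(-1, 490)), Mul(-170, Pow(140, -1))) = Add(Mul(Mul(Rational(1, 3), Rational(1, 18), Add(12, Pow(5, Rational(1, 2)))), Rational(-1, 490)), Mul(-170, Rational(1, 140))) = Add(Mul(Add(Rational(2, 9), Mul(Rational(1, 54), Pow(5, Rational(1, 2)))), Rational(-1, 490)), Rational(-17, 14)) = Add(Add(Rational(-1, 2205), Mul(Rational(-1, 26460), Pow(5, Rational(1, 2)))), Rational(-17, 14)) = Add(Rational(-5357, 4410), Mul(Rational(-1, 26460), Pow(5, Rational(1, 2))))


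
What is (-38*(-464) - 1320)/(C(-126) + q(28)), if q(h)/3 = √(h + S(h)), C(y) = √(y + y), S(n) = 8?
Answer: 2039/4 - 2039*I*√7/12 ≈ 509.75 - 449.56*I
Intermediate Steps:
C(y) = √2*√y (C(y) = √(2*y) = √2*√y)
q(h) = 3*√(8 + h) (q(h) = 3*√(h + 8) = 3*√(8 + h))
(-38*(-464) - 1320)/(C(-126) + q(28)) = (-38*(-464) - 1320)/(√2*√(-126) + 3*√(8 + 28)) = (17632 - 1320)/(√2*(3*I*√14) + 3*√36) = 16312/(6*I*√7 + 3*6) = 16312/(6*I*√7 + 18) = 16312/(18 + 6*I*√7)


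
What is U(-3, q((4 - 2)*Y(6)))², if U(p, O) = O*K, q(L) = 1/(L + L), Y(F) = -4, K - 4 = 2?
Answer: 9/64 ≈ 0.14063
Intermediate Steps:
K = 6 (K = 4 + 2 = 6)
q(L) = 1/(2*L)
U(p, O) = 6*O (U(p, O) = O*6 = 6*O)
U(-3, q((4 - 2)*Y(6)))² = (6*(1/(2*(((4 - 2)*(-4))))))² = (6*(1/(2*((2*(-4))))))² = (6*((½)/(-8)))² = (6*((½)*(-⅛)))² = (6*(-1/16))² = (-3/8)² = 9/64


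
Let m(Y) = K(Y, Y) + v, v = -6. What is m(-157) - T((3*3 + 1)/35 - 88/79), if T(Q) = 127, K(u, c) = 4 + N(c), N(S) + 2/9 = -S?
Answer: 250/9 ≈ 27.778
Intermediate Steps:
N(S) = -2/9 - S
K(u, c) = 34/9 - c (K(u, c) = 4 + (-2/9 - c) = 34/9 - c)
m(Y) = -20/9 - Y (m(Y) = (34/9 - Y) - 6 = -20/9 - Y)
m(-157) - T((3*3 + 1)/35 - 88/79) = (-20/9 - 1*(-157)) - 1*127 = (-20/9 + 157) - 127 = 1393/9 - 127 = 250/9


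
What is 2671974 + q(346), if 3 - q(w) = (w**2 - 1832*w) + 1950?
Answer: 3184183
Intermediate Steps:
q(w) = -1947 - w**2 + 1832*w (q(w) = 3 - ((w**2 - 1832*w) + 1950) = 3 - (1950 + w**2 - 1832*w) = 3 + (-1950 - w**2 + 1832*w) = -1947 - w**2 + 1832*w)
2671974 + q(346) = 2671974 + (-1947 - 1*346**2 + 1832*346) = 2671974 + (-1947 - 1*119716 + 633872) = 2671974 + (-1947 - 119716 + 633872) = 2671974 + 512209 = 3184183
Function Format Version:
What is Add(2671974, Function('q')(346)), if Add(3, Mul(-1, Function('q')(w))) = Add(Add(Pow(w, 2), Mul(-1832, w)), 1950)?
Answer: 3184183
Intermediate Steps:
Function('q')(w) = Add(-1947, Mul(-1, Pow(w, 2)), Mul(1832, w)) (Function('q')(w) = Add(3, Mul(-1, Add(Add(Pow(w, 2), Mul(-1832, w)), 1950))) = Add(3, Mul(-1, Add(1950, Pow(w, 2), Mul(-1832, w)))) = Add(3, Add(-1950, Mul(-1, Pow(w, 2)), Mul(1832, w))) = Add(-1947, Mul(-1, Pow(w, 2)), Mul(1832, w)))
Add(2671974, Function('q')(346)) = Add(2671974, Add(-1947, Mul(-1, Pow(346, 2)), Mul(1832, 346))) = Add(2671974, Add(-1947, Mul(-1, 119716), 633872)) = Add(2671974, Add(-1947, -119716, 633872)) = Add(2671974, 512209) = 3184183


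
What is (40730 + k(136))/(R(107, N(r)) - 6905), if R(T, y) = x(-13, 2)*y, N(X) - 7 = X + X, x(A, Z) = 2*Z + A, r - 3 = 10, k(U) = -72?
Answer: -20329/3601 ≈ -5.6454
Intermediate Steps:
r = 13 (r = 3 + 10 = 13)
x(A, Z) = A + 2*Z
N(X) = 7 + 2*X (N(X) = 7 + (X + X) = 7 + 2*X)
R(T, y) = -9*y (R(T, y) = (-13 + 2*2)*y = (-13 + 4)*y = -9*y)
(40730 + k(136))/(R(107, N(r)) - 6905) = (40730 - 72)/(-9*(7 + 2*13) - 6905) = 40658/(-9*(7 + 26) - 6905) = 40658/(-9*33 - 6905) = 40658/(-297 - 6905) = 40658/(-7202) = 40658*(-1/7202) = -20329/3601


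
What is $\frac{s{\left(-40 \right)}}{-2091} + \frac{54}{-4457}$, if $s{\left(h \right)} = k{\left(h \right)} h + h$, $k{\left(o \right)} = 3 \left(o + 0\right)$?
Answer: $- \frac{1254602}{548211} \approx -2.2885$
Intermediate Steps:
$k{\left(o \right)} = 3 o$
$s{\left(h \right)} = h + 3 h^{2}$ ($s{\left(h \right)} = 3 h h + h = 3 h^{2} + h = h + 3 h^{2}$)
$\frac{s{\left(-40 \right)}}{-2091} + \frac{54}{-4457} = \frac{\left(-40\right) \left(1 + 3 \left(-40\right)\right)}{-2091} + \frac{54}{-4457} = - 40 \left(1 - 120\right) \left(- \frac{1}{2091}\right) + 54 \left(- \frac{1}{4457}\right) = \left(-40\right) \left(-119\right) \left(- \frac{1}{2091}\right) - \frac{54}{4457} = 4760 \left(- \frac{1}{2091}\right) - \frac{54}{4457} = - \frac{280}{123} - \frac{54}{4457} = - \frac{1254602}{548211}$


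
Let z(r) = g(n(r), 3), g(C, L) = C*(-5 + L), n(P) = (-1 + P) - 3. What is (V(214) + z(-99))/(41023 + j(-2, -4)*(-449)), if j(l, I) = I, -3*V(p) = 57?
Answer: 187/42819 ≈ 0.0043672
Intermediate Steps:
V(p) = -19 (V(p) = -⅓*57 = -19)
n(P) = -4 + P
z(r) = 8 - 2*r (z(r) = (-4 + r)*(-5 + 3) = (-4 + r)*(-2) = 8 - 2*r)
(V(214) + z(-99))/(41023 + j(-2, -4)*(-449)) = (-19 + (8 - 2*(-99)))/(41023 - 4*(-449)) = (-19 + (8 + 198))/(41023 + 1796) = (-19 + 206)/42819 = 187*(1/42819) = 187/42819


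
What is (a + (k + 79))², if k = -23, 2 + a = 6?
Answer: 3600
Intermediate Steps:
a = 4 (a = -2 + 6 = 4)
(a + (k + 79))² = (4 + (-23 + 79))² = (4 + 56)² = 60² = 3600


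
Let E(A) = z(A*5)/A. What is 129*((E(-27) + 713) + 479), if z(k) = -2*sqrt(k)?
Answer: 153768 + 86*I*sqrt(15)/3 ≈ 1.5377e+5 + 111.03*I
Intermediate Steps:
E(A) = -2*sqrt(5)/sqrt(A) (E(A) = (-2*sqrt(5)*sqrt(A))/A = -2*sqrt(5)/sqrt(A))
129*((E(-27) + 713) + 479) = 129*((-2*sqrt(5)/sqrt(-27) + 713) + 479) = 129*((-2*sqrt(5)*(-I*sqrt(3)/9) + 713) + 479) = 129*((2*I*sqrt(15)/9 + 713) + 479) = 129*((713 + 2*I*sqrt(15)/9) + 479) = 129*(1192 + 2*I*sqrt(15)/9) = 153768 + 86*I*sqrt(15)/3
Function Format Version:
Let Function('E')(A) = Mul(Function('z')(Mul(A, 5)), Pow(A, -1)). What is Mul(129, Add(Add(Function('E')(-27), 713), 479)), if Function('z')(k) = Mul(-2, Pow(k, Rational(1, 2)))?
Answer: Add(153768, Mul(Rational(86, 3), I, Pow(15, Rational(1, 2)))) ≈ Add(1.5377e+5, Mul(111.03, I))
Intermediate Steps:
Function('E')(A) = Mul(-2, Pow(5, Rational(1, 2)), Pow(A, Rational(-1, 2))) (Function('E')(A) = Mul(Mul(-2, Pow(Mul(A, 5), Rational(1, 2))), Pow(A, -1)) = Mul(Mul(-2, Pow(Mul(5, A), Rational(1, 2))), Pow(A, -1)) = Mul(Mul(-2, Mul(Pow(5, Rational(1, 2)), Pow(A, Rational(1, 2)))), Pow(A, -1)) = Mul(Mul(-2, Pow(5, Rational(1, 2)), Pow(A, Rational(1, 2))), Pow(A, -1)) = Mul(-2, Pow(5, Rational(1, 2)), Pow(A, Rational(-1, 2))))
Mul(129, Add(Add(Function('E')(-27), 713), 479)) = Mul(129, Add(Add(Mul(-2, Pow(5, Rational(1, 2)), Pow(-27, Rational(-1, 2))), 713), 479)) = Mul(129, Add(Add(Mul(-2, Pow(5, Rational(1, 2)), Mul(Rational(-1, 9), I, Pow(3, Rational(1, 2)))), 713), 479)) = Mul(129, Add(Add(Mul(Rational(2, 9), I, Pow(15, Rational(1, 2))), 713), 479)) = Mul(129, Add(Add(713, Mul(Rational(2, 9), I, Pow(15, Rational(1, 2)))), 479)) = Mul(129, Add(1192, Mul(Rational(2, 9), I, Pow(15, Rational(1, 2))))) = Add(153768, Mul(Rational(86, 3), I, Pow(15, Rational(1, 2))))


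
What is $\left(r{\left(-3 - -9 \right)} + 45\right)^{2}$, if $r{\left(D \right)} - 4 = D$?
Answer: $3025$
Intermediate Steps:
$r{\left(D \right)} = 4 + D$
$\left(r{\left(-3 - -9 \right)} + 45\right)^{2} = \left(\left(4 - -6\right) + 45\right)^{2} = \left(\left(4 + \left(-3 + 9\right)\right) + 45\right)^{2} = \left(\left(4 + 6\right) + 45\right)^{2} = \left(10 + 45\right)^{2} = 55^{2} = 3025$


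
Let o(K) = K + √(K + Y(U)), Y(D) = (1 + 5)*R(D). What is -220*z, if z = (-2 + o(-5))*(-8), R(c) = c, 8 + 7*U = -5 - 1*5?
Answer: -12320 + 1760*I*√1001/7 ≈ -12320.0 + 7954.8*I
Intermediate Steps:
U = -18/7 (U = -8/7 + (-5 - 1*5)/7 = -8/7 + (-5 - 5)/7 = -8/7 + (⅐)*(-10) = -8/7 - 10/7 = -18/7 ≈ -2.5714)
Y(D) = 6*D (Y(D) = (1 + 5)*D = 6*D)
o(K) = K + √(-108/7 + K) (o(K) = K + √(K + 6*(-18/7)) = K + √(K - 108/7) = K + √(-108/7 + K))
z = 56 - 8*I*√1001/7 (z = (-2 + (-5 + √(-756 + 49*(-5))/7))*(-8) = (-2 + (-5 + √(-756 - 245)/7))*(-8) = (-2 + (-5 + √(-1001)/7))*(-8) = (-2 + (-5 + (I*√1001)/7))*(-8) = (-2 + (-5 + I*√1001/7))*(-8) = (-7 + I*√1001/7)*(-8) = 56 - 8*I*√1001/7 ≈ 56.0 - 36.158*I)
-220*z = -220*(56 - 8*I*√1001/7) = -12320 + 1760*I*√1001/7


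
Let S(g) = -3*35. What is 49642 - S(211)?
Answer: 49747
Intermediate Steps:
S(g) = -105
49642 - S(211) = 49642 - 1*(-105) = 49642 + 105 = 49747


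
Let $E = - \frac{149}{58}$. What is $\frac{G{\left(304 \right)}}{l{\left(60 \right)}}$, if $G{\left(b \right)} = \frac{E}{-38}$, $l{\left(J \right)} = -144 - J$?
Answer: $- \frac{149}{449616} \approx -0.00033139$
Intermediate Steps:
$E = - \frac{149}{58}$ ($E = \left(-149\right) \frac{1}{58} = - \frac{149}{58} \approx -2.569$)
$G{\left(b \right)} = \frac{149}{2204}$ ($G{\left(b \right)} = - \frac{149}{58 \left(-38\right)} = \left(- \frac{149}{58}\right) \left(- \frac{1}{38}\right) = \frac{149}{2204}$)
$\frac{G{\left(304 \right)}}{l{\left(60 \right)}} = \frac{149}{2204 \left(-144 - 60\right)} = \frac{149}{2204 \left(-204\right)} = \frac{149}{2204} \left(- \frac{1}{204}\right) = - \frac{149}{449616}$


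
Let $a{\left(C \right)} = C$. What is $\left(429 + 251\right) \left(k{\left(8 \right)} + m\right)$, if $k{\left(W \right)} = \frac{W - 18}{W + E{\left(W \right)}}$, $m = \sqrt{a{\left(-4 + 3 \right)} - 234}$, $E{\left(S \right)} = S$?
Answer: $-425 + 680 i \sqrt{235} \approx -425.0 + 10424.0 i$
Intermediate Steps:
$m = i \sqrt{235}$ ($m = \sqrt{\left(-4 + 3\right) - 234} = \sqrt{-1 - 234} = \sqrt{-235} = i \sqrt{235} \approx 15.33 i$)
$k{\left(W \right)} = \frac{-18 + W}{2 W}$ ($k{\left(W \right)} = \frac{W - 18}{W + W} = \frac{-18 + W}{2 W}$)
$\left(429 + 251\right) \left(k{\left(8 \right)} + m\right) = \left(429 + 251\right) \left(\frac{-18 + 8}{2 \cdot 8} + i \sqrt{235}\right) = 680 \left(\frac{1}{2} \cdot \frac{1}{8} \left(-10\right) + i \sqrt{235}\right) = 680 \left(- \frac{5}{8} + i \sqrt{235}\right) = -425 + 680 i \sqrt{235}$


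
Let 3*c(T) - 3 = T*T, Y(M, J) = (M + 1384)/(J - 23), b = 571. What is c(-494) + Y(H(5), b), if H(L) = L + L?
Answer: 66868777/822 ≈ 81349.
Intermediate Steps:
H(L) = 2*L
Y(M, J) = (1384 + M)/(-23 + J)
c(T) = 1 + T**2/3 (c(T) = 1 + (T*T)/3 = 1 + T**2/3)
c(-494) + Y(H(5), b) = (1 + (1/3)*(-494)**2) + (1384 + 2*5)/(-23 + 571) = (1 + (1/3)*244036) + (1384 + 10)/548 = (1 + 244036/3) + (1/548)*1394 = 244039/3 + 697/274 = 66868777/822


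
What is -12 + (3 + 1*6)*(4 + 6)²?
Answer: 888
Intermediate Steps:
-12 + (3 + 1*6)*(4 + 6)² = -12 + (3 + 6)*10² = -12 + 9*100 = -12 + 900 = 888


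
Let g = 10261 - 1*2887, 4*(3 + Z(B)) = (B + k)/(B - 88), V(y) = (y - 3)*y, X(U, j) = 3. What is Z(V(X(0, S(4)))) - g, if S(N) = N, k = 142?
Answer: -1298423/176 ≈ -7377.4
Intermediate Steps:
V(y) = y*(-3 + y) (V(y) = (-3 + y)*y = y*(-3 + y))
Z(B) = -3 + (142 + B)/(4*(-88 + B)) (Z(B) = -3 + ((B + 142)/(B - 88))/4 = -3 + ((142 + B)/(-88 + B))/4 = -3 + (142 + B)/(4*(-88 + B)))
g = 7374 (g = 10261 - 2887 = 7374)
Z(V(X(0, S(4)))) - g = (1198 - 33*(-3 + 3))/(4*(-88 + 3*(-3 + 3))) - 1*7374 = (1198 - 33*0)/(4*(-88 + 3*0)) - 7374 = (1198 - 11*0)/(4*(-88 + 0)) - 7374 = (¼)*(1198 + 0)/(-88) - 7374 = (¼)*(-1/88)*1198 - 7374 = -599/176 - 7374 = -1298423/176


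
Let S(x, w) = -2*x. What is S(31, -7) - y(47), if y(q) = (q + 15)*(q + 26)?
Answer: -4588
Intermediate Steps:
y(q) = (15 + q)*(26 + q)
S(31, -7) - y(47) = -2*31 - (390 + 47² + 41*47) = -62 - (390 + 2209 + 1927) = -62 - 1*4526 = -62 - 4526 = -4588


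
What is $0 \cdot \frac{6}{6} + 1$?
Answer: $1$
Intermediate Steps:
$0 \cdot \frac{6}{6} + 1 = 0 \cdot 6 \cdot \frac{1}{6} + 1 = 0 \cdot 1 + 1 = 0 + 1 = 1$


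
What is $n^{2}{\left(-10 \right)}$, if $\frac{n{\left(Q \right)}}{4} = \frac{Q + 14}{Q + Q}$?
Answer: $\frac{16}{25} \approx 0.64$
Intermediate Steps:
$n{\left(Q \right)} = \frac{2 \left(14 + Q\right)}{Q}$ ($n{\left(Q \right)} = 4 \frac{Q + 14}{Q + Q} = 4 \frac{14 + Q}{2 Q} = \frac{2 \left(14 + Q\right)}{Q}$)
$n^{2}{\left(-10 \right)} = \left(2 + \frac{28}{-10}\right)^{2} = \left(2 + 28 \left(- \frac{1}{10}\right)\right)^{2} = \left(2 - \frac{14}{5}\right)^{2} = \left(- \frac{4}{5}\right)^{2} = \frac{16}{25}$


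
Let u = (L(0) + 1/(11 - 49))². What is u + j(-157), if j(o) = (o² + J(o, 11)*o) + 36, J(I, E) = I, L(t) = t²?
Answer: 71238297/1444 ≈ 49334.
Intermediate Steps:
u = 1/1444 (u = (0² + 1/(11 - 49))² = (0 + 1/(-38))² = (0 - 1/38)² = (-1/38)² = 1/1444 ≈ 0.00069252)
j(o) = 36 + 2*o² (j(o) = (o² + o*o) + 36 = (o² + o²) + 36 = 2*o² + 36 = 36 + 2*o²)
u + j(-157) = 1/1444 + (36 + 2*(-157)²) = 1/1444 + (36 + 2*24649) = 1/1444 + (36 + 49298) = 1/1444 + 49334 = 71238297/1444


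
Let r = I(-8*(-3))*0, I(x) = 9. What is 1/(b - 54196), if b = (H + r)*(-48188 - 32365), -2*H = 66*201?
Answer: 1/534253853 ≈ 1.8718e-9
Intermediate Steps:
H = -6633 (H = -33*201 = -1/2*13266 = -6633)
r = 0 (r = 9*0 = 0)
b = 534308049 (b = (-6633 + 0)*(-48188 - 32365) = -6633*(-80553) = 534308049)
1/(b - 54196) = 1/(534308049 - 54196) = 1/534253853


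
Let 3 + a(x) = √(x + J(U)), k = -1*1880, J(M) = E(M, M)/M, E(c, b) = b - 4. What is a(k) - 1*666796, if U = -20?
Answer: -666799 + I*√46970/5 ≈ -6.668e+5 + 43.345*I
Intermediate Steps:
E(c, b) = -4 + b
J(M) = (-4 + M)/M
k = -1880
a(x) = -3 + √(6/5 + x) (a(x) = -3 + √(x + (-4 - 20)/(-20)) = -3 + √(x - 1/20*(-24)) = -3 + √(x + 6/5) = -3 + √(6/5 + x))
a(k) - 1*666796 = (-3 + √(30 + 25*(-1880))/5) - 1*666796 = (-3 + √(30 - 47000)/5) - 666796 = (-3 + √(-46970)/5) - 666796 = (-3 + (I*√46970)/5) - 666796 = (-3 + I*√46970/5) - 666796 = -666799 + I*√46970/5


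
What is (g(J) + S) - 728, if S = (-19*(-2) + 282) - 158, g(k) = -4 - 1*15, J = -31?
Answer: -585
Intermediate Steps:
g(k) = -19 (g(k) = -4 - 15 = -19)
S = 162 (S = (38 + 282) - 158 = 320 - 158 = 162)
(g(J) + S) - 728 = (-19 + 162) - 728 = 143 - 728 = -585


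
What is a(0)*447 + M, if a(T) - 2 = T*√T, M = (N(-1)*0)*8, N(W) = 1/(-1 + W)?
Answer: 894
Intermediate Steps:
M = 0 (M = (0/(-1 - 1))*8 = (0/(-2))*8 = -½*0*8 = 0*8 = 0)
a(T) = 2 + T^(3/2) (a(T) = 2 + T*√T = 2 + T^(3/2))
a(0)*447 + M = (2 + 0^(3/2))*447 + 0 = (2 + 0)*447 + 0 = 2*447 + 0 = 894 + 0 = 894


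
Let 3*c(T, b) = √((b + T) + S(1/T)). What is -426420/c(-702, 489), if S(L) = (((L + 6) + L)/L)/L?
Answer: -426420*√2955207/985069 ≈ -744.16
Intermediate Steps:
S(L) = (6 + 2*L)/L² (S(L) = (((6 + L) + L)/L)/L = ((6 + 2*L)/L)/L = (6 + 2*L)/L²)
c(T, b) = √(T + b + 2*T²*(3 + 1/T))/3 (c(T, b) = √((b + T) + 2*(3 + 1/T)/(1/T)²)/3 = √((T + b) + 2*T²*(3 + 1/T))/3 = √(T + b + 2*T²*(3 + 1/T))/3)
-426420/c(-702, 489) = -426420*3/√(489 + 3*(-702) + 6*(-702)²) = -426420*3/√(489 - 2106 + 6*492804) = -426420*3/√(489 - 2106 + 2956824) = -426420*√2955207/985069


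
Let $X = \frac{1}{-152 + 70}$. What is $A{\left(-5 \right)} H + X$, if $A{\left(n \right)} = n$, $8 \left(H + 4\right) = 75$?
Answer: $- \frac{8819}{328} \approx -26.887$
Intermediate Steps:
$H = \frac{43}{8}$ ($H = -4 + \frac{1}{8} \cdot 75 = -4 + \frac{75}{8} = \frac{43}{8} \approx 5.375$)
$X = - \frac{1}{82}$ ($X = \frac{1}{-82} = - \frac{1}{82} \approx -0.012195$)
$A{\left(-5 \right)} H + X = \left(-5\right) \frac{43}{8} - \frac{1}{82} = - \frac{215}{8} - \frac{1}{82} = - \frac{8819}{328}$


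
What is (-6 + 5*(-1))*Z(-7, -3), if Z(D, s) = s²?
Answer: -99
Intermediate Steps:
(-6 + 5*(-1))*Z(-7, -3) = (-6 + 5*(-1))*(-3)² = (-6 - 5)*9 = -11*9 = -99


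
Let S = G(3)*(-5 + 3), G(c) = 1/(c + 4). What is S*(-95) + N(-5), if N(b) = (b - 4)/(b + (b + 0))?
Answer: 1963/70 ≈ 28.043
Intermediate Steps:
G(c) = 1/(4 + c)
S = -2/7 (S = (-5 + 3)/(4 + 3) = -2/7 ≈ -0.28571)
N(b) = (-4 + b)/(2*b) (N(b) = (-4 + b)/(b + b) = (-4 + b)/((2*b)) = (-4 + b)*(1/(2*b)) = (-4 + b)/(2*b))
S*(-95) + N(-5) = -2/7*(-95) + (½)*(-4 - 5)/(-5) = 190/7 + (½)*(-⅕)*(-9) = 190/7 + 9/10 = 1963/70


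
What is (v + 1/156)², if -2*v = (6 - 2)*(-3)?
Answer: 877969/24336 ≈ 36.077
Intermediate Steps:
v = 6 (v = -(6 - 2)*(-3)/2 = -2*(-3) = -½*(-12) = 6)
(v + 1/156)² = (6 + 1/156)² = (937/156)² = 877969/24336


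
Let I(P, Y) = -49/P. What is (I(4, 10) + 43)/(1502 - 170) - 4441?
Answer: -7887175/1776 ≈ -4441.0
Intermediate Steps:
(I(4, 10) + 43)/(1502 - 170) - 4441 = (-49/4 + 43)/(1502 - 170) - 4441 = (-49*¼ + 43)/1332 - 4441 = (-49/4 + 43)*(1/1332) - 4441 = (123/4)*(1/1332) - 4441 = 41/1776 - 4441 = -7887175/1776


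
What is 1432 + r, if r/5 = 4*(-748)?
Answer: -13528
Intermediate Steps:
r = -14960 (r = 5*(4*(-748)) = 5*(-2992) = -14960)
1432 + r = 1432 - 14960 = -13528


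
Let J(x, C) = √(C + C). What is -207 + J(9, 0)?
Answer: -207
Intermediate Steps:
J(x, C) = √2*√C (J(x, C) = √(2*C) = √2*√C)
-207 + J(9, 0) = -207 + √2*√0 = -207 + √2*0 = -207 + 0 = -207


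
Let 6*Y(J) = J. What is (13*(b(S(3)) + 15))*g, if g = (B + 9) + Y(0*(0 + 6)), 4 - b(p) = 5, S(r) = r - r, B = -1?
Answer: 1456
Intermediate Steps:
Y(J) = J/6
S(r) = 0
b(p) = -1 (b(p) = 4 - 1*5 = 4 - 5 = -1)
g = 8 (g = (-1 + 9) + (0*(0 + 6))/6 = 8 + (0*6)/6 = 8 + (⅙)*0 = 8 + 0 = 8)
(13*(b(S(3)) + 15))*g = (13*(-1 + 15))*8 = (13*14)*8 = 182*8 = 1456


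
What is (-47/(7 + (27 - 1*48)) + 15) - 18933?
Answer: -264805/14 ≈ -18915.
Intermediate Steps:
(-47/(7 + (27 - 1*48)) + 15) - 18933 = (-47/(7 + (27 - 48)) + 15) - 18933 = (-47/(7 - 21) + 15) - 18933 = (-47/(-14) + 15) - 18933 = (-47*(-1/14) + 15) - 18933 = (47/14 + 15) - 18933 = 257/14 - 18933 = -264805/14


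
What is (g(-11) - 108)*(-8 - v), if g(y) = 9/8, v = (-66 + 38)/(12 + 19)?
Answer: 47025/62 ≈ 758.47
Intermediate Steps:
v = -28/31 ≈ -0.90323
g(y) = 9/8 (g(y) = 9*(1/8) = 9/8)
(g(-11) - 108)*(-8 - v) = (9/8 - 108)*(-8 - 1*(-28/31)) = -855*(-8 + 28/31)/8 = -855/8*(-220/31) = 47025/62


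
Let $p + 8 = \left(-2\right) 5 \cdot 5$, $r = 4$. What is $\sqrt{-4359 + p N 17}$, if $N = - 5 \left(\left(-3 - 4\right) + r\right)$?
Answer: $i \sqrt{19149} \approx 138.38 i$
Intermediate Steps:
$p = -58$ ($p = -8 + \left(-2\right) 5 \cdot 5 = -8 - 50 = -58$)
$N = 15$ ($N = - 5 \left(\left(-3 - 4\right) + 4\right) = - 5 \left(-7 + 4\right) = \left(-5\right) \left(-3\right) = 15$)
$\sqrt{-4359 + p N 17} = \sqrt{-4359 + \left(-58\right) 15 \cdot 17} = \sqrt{-4359 - 14790} = \sqrt{-19149} = i \sqrt{19149}$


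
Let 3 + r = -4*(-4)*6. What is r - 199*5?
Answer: -902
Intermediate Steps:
r = 93 (r = -3 - 4*(-4)*6 = -3 + 16*6 = -3 + 96 = 93)
r - 199*5 = 93 - 199*5 = 93 - 995 = -902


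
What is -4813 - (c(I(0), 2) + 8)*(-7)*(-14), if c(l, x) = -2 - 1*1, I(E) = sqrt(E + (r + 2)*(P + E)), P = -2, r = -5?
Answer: -5303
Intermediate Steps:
I(E) = sqrt(6 - 2*E) (I(E) = sqrt(E + (-5 + 2)*(-2 + E)) = sqrt(E - 3*(-2 + E)) = sqrt(E + (6 - 3*E)) = sqrt(6 - 2*E))
c(l, x) = -3 (c(l, x) = -2 - 1 = -3)
-4813 - (c(I(0), 2) + 8)*(-7)*(-14) = -4813 - (-3 + 8)*(-7)*(-14) = -4813 - 5*(-7)*(-14) = -4813 - (-35)*(-14) = -4813 - 1*490 = -4813 - 490 = -5303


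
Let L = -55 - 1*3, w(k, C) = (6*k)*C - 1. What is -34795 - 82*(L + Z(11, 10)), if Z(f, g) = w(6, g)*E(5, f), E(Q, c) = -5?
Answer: 117151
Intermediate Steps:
w(k, C) = -1 + 6*C*k (w(k, C) = 6*C*k - 1 = -1 + 6*C*k)
Z(f, g) = 5 - 180*g (Z(f, g) = (-1 + 6*g*6)*(-5) = (-1 + 36*g)*(-5) = 5 - 180*g)
L = -58 (L = -55 - 3 = -58)
-34795 - 82*(L + Z(11, 10)) = -34795 - 82*(-58 + (5 - 180*10)) = -34795 - 82*(-58 + (5 - 1800)) = -34795 - 82*(-58 - 1795) = -34795 - 82*(-1853) = -34795 + 151946 = 117151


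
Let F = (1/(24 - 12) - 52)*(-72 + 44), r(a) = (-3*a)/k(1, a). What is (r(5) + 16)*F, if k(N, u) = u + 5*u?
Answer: 135191/6 ≈ 22532.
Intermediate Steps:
k(N, u) = 6*u
r(a) = -½ (r(a) = (-3*a)/((6*a)) = (-3*a)*(1/(6*a)) = -½)
F = 4361/3 (F = (1/12 - 52)*(-28) = -623/12*(-28) = 4361/3 ≈ 1453.7)
(r(5) + 16)*F = (-½ + 16)*(4361/3) = (31/2)*(4361/3) = 135191/6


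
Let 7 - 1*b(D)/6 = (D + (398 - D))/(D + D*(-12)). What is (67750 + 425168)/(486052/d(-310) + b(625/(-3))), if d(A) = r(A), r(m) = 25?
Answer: 1694405625/66972943 ≈ 25.300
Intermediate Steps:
d(A) = 25
b(D) = 42 + 2388/(11*D) (b(D) = 42 - 6*(D + (398 - D))/(D + D*(-12)) = 42 - 2388/(D - 12*D) = 42 - 2388/((-11*D)) = 42 - 2388*(-1/(11*D)) = 42 - (-2388)/(11*D) = 42 + 2388/(11*D))
(67750 + 425168)/(486052/d(-310) + b(625/(-3))) = (67750 + 425168)/(486052/25 + (42 + 2388/(11*((625/(-3)))))) = 492918/(486052*(1/25) + (42 + 2388/(11*((625*(-⅓)))))) = 492918/(486052/25 + (42 + 2388/(11*(-625/3)))) = 492918/(486052/25 + (42 + (2388/11)*(-3/625))) = 492918/(486052/25 + (42 - 7164/6875)) = 492918/(486052/25 + 281586/6875) = 492918/(133945886/6875) = 492918*(6875/133945886) = 1694405625/66972943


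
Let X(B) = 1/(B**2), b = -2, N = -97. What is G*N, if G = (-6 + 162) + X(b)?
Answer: -60625/4 ≈ -15156.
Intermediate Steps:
X(B) = B**(-2)
G = 625/4 (G = (-6 + 162) + (-2)**(-2) = 156 + 1/4 = 625/4 ≈ 156.25)
G*N = (625/4)*(-97) = -60625/4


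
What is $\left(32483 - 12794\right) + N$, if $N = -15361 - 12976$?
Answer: $-8648$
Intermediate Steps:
$N = -28337$ ($N = -15361 - 12976 = -28337$)
$\left(32483 - 12794\right) + N = \left(32483 - 12794\right) - 28337 = 19689 - 28337 = -8648$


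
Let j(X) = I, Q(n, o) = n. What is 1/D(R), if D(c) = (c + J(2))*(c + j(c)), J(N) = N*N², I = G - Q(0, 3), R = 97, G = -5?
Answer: 1/9660 ≈ 0.00010352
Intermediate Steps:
I = -5 (I = -5 - 1*0 = -5 + 0 = -5)
J(N) = N³
j(X) = -5
D(c) = (-5 + c)*(8 + c) (D(c) = (c + 2³)*(c - 5) = (c + 8)*(-5 + c) = (8 + c)*(-5 + c) = (-5 + c)*(8 + c))
1/D(R) = 1/(-40 + 97² + 3*97) = 1/(-40 + 9409 + 291) = 1/9660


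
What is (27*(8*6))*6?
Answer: 7776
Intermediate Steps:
(27*(8*6))*6 = (27*48)*6 = 1296*6 = 7776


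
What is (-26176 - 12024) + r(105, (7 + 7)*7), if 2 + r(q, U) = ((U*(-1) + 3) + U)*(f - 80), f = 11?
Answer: -38409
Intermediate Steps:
r(q, U) = -209 (r(q, U) = -2 + ((U*(-1) + 3) + U)*(11 - 80) = -2 + ((-U + 3) + U)*(-69) = -2 + ((3 - U) + U)*(-69) = -2 + 3*(-69) = -2 - 207 = -209)
(-26176 - 12024) + r(105, (7 + 7)*7) = (-26176 - 12024) - 209 = -38200 - 209 = -38409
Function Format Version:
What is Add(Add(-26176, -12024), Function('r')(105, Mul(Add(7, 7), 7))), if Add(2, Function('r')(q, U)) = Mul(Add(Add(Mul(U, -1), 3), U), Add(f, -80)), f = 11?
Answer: -38409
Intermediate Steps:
Function('r')(q, U) = -209 (Function('r')(q, U) = Add(-2, Mul(Add(Add(Mul(U, -1), 3), U), Add(11, -80))) = Add(-2, Mul(Add(Add(Mul(-1, U), 3), U), -69)) = Add(-2, Mul(Add(Add(3, Mul(-1, U)), U), -69)) = Add(-2, Mul(3, -69)) = Add(-2, -207) = -209)
Add(Add(-26176, -12024), Function('r')(105, Mul(Add(7, 7), 7))) = Add(Add(-26176, -12024), -209) = Add(-38200, -209) = -38409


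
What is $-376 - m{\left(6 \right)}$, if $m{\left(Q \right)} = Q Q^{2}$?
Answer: $-592$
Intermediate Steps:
$m{\left(Q \right)} = Q^{3}$
$-376 - m{\left(6 \right)} = -376 - 6^{3} = -376 - 216 = -592$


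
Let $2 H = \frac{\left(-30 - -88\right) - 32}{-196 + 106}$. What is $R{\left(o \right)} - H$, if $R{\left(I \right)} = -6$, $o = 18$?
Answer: $- \frac{527}{90} \approx -5.8556$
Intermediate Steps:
$H = - \frac{13}{90}$ ($H = \frac{\left(\left(-30 - -88\right) - 32\right) \frac{1}{-196 + 106}}{2} = \frac{\left(\left(-30 + 88\right) - 32\right) \frac{1}{-90}}{2} = \frac{\left(58 - 32\right) \left(- \frac{1}{90}\right)}{2} = \frac{26 \left(- \frac{1}{90}\right)}{2} = \frac{1}{2} \left(- \frac{13}{45}\right) = - \frac{13}{90} \approx -0.14444$)
$R{\left(o \right)} - H = -6 - - \frac{13}{90} = -6 + \frac{13}{90} = - \frac{527}{90}$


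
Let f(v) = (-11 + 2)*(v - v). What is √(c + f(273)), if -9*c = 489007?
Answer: I*√489007/3 ≈ 233.1*I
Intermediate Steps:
c = -489007/9 (c = -⅑*489007 = -489007/9 ≈ -54334.)
f(v) = 0 (f(v) = -9*0 = 0)
√(c + f(273)) = √(-489007/9 + 0) = √(-489007/9) = I*√489007/3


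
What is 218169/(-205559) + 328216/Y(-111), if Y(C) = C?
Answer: -67491969503/22817049 ≈ -2958.0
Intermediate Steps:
218169/(-205559) + 328216/Y(-111) = 218169/(-205559) + 328216/(-111) = 218169*(-1/205559) + 328216*(-1/111) = -218169/205559 - 328216/111 = -67491969503/22817049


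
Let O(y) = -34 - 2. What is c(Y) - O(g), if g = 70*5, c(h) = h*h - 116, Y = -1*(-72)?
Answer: 5104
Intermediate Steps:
Y = 72
c(h) = -116 + h**2 (c(h) = h**2 - 116 = -116 + h**2)
g = 350
O(y) = -36
c(Y) - O(g) = (-116 + 72**2) - 1*(-36) = (-116 + 5184) + 36 = 5068 + 36 = 5104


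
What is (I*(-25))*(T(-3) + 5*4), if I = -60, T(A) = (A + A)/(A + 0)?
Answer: 33000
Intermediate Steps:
T(A) = 2 (T(A) = (2*A)/A = 2)
(I*(-25))*(T(-3) + 5*4) = (-60*(-25))*(2 + 5*4) = 1500*(2 + 20) = 1500*22 = 33000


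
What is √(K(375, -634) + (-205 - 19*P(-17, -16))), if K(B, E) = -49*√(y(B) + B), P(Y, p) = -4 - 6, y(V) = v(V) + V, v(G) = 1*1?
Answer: √(-15 - 49*√751) ≈ 36.849*I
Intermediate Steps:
v(G) = 1
y(V) = 1 + V
P(Y, p) = -10
K(B, E) = -49*√(1 + 2*B) (K(B, E) = -49*√((1 + B) + B) = -49*√(1 + 2*B))
√(K(375, -634) + (-205 - 19*P(-17, -16))) = √(-49*√(1 + 2*375) + (-205 - 19*(-10))) = √(-49*√(1 + 750) + (-205 + 190)) = √(-49*√751 - 15) = √(-15 - 49*√751)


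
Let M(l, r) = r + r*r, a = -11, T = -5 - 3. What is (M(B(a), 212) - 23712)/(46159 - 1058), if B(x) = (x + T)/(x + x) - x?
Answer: 21444/45101 ≈ 0.47547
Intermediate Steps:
T = -8
B(x) = -x + (-8 + x)/(2*x) (B(x) = (x - 8)/(x + x) - x = (-8 + x)/((2*x)) - x = (-8 + x)*(1/(2*x)) - x = (-8 + x)/(2*x) - x = -x + (-8 + x)/(2*x))
M(l, r) = r + r**2
(M(B(a), 212) - 23712)/(46159 - 1058) = (212*(1 + 212) - 23712)/(46159 - 1058) = (212*213 - 23712)/45101 = (45156 - 23712)*(1/45101) = 21444*(1/45101) = 21444/45101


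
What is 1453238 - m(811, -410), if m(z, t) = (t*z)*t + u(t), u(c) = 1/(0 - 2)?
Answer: -269751723/2 ≈ -1.3488e+8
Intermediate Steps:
u(c) = -1/2 (u(c) = 1/(-2) = -1/2)
m(z, t) = -1/2 + z*t**2 (m(z, t) = (t*z)*t - 1/2 = z*t**2 - 1/2 = -1/2 + z*t**2)
1453238 - m(811, -410) = 1453238 - (-1/2 + 811*(-410)**2) = 1453238 - (-1/2 + 811*168100) = 1453238 - (-1/2 + 136329100) = 1453238 - 1*272658199/2 = 1453238 - 272658199/2 = -269751723/2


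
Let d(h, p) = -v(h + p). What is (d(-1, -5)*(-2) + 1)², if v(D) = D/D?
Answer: 9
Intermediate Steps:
v(D) = 1
d(h, p) = -1 (d(h, p) = -1*1 = -1)
(d(-1, -5)*(-2) + 1)² = (-1*(-2) + 1)² = (2 + 1)² = 3² = 9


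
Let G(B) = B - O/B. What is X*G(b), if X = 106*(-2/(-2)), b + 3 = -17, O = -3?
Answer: -21359/10 ≈ -2135.9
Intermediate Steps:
b = -20 (b = -3 - 17 = -20)
G(B) = B + 3/B (G(B) = B - (-3)/B = B + 3/B)
X = 106 (X = 106*(-2*(-½)) = 106*1 = 106)
X*G(b) = 106*(-20 + 3/(-20)) = 106*(-20 + 3*(-1/20)) = 106*(-20 - 3/20) = 106*(-403/20) = -21359/10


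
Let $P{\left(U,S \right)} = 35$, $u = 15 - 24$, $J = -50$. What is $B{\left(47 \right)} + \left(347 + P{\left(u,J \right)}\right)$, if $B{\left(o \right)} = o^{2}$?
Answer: $2591$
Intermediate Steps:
$u = -9$ ($u = 15 - 24 = -9$)
$B{\left(47 \right)} + \left(347 + P{\left(u,J \right)}\right) = 47^{2} + \left(347 + 35\right) = 2209 + 382 = 2591$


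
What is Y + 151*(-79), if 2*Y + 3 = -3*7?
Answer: -11941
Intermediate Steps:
Y = -12 (Y = -3/2 + (-3*7)/2 = -3/2 + (½)*(-21) = -3/2 - 21/2 = -12)
Y + 151*(-79) = -12 + 151*(-79) = -12 - 11929 = -11941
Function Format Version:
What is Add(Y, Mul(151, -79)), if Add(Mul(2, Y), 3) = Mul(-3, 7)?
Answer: -11941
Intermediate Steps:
Y = -12 (Y = Add(Rational(-3, 2), Mul(Rational(1, 2), Mul(-3, 7))) = Add(Rational(-3, 2), Mul(Rational(1, 2), -21)) = Add(Rational(-3, 2), Rational(-21, 2)) = -12)
Add(Y, Mul(151, -79)) = Add(-12, Mul(151, -79)) = Add(-12, -11929) = -11941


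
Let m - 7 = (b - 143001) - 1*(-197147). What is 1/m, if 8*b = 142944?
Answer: 1/72021 ≈ 1.3885e-5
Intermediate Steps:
b = 17868 (b = (1/8)*142944 = 17868)
m = 72021 (m = 7 + ((17868 - 143001) - 1*(-197147)) = 7 + (-125133 + 197147) = 7 + 72014 = 72021)
1/m = 1/72021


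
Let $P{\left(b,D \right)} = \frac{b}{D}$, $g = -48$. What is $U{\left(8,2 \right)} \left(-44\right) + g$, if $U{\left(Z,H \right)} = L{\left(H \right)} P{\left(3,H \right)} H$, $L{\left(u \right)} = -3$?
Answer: $348$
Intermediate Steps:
$U{\left(Z,H \right)} = -9$ ($U{\left(Z,H \right)} = - 3 \frac{3}{H} H = - \frac{9}{H} H = -9$)
$U{\left(8,2 \right)} \left(-44\right) + g = \left(-9\right) \left(-44\right) - 48 = 396 - 48 = 348$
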